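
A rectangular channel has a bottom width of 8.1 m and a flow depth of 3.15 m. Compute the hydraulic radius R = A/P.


For a rectangular section:
Flow area A = b * y = 8.1 * 3.15 = 25.51 m^2.
Wetted perimeter P = b + 2y = 8.1 + 2*3.15 = 14.4 m.
Hydraulic radius R = A/P = 25.51 / 14.4 = 1.7719 m.

1.7719


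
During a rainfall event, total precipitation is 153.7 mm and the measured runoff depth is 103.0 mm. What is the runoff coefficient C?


The runoff coefficient C = runoff depth / rainfall depth.
C = 103.0 / 153.7
  = 0.6701.

0.6701


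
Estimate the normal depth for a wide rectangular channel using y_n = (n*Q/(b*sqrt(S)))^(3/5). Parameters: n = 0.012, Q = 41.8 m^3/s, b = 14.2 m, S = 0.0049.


We use the wide-channel approximation y_n = (n*Q/(b*sqrt(S)))^(3/5).
sqrt(S) = sqrt(0.0049) = 0.07.
Numerator: n*Q = 0.012 * 41.8 = 0.5016.
Denominator: b*sqrt(S) = 14.2 * 0.07 = 0.994.
arg = 0.5046.
y_n = 0.5046^(3/5) = 0.6634 m.

0.6634


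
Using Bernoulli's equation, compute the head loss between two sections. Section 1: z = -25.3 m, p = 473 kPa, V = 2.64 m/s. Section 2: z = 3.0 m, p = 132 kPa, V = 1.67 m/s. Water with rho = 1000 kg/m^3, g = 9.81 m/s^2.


Total head at each section: H = z + p/(rho*g) + V^2/(2g).
H1 = -25.3 + 473*1000/(1000*9.81) + 2.64^2/(2*9.81)
   = -25.3 + 48.216 + 0.3552
   = 23.271 m.
H2 = 3.0 + 132*1000/(1000*9.81) + 1.67^2/(2*9.81)
   = 3.0 + 13.456 + 0.1421
   = 16.598 m.
h_L = H1 - H2 = 23.271 - 16.598 = 6.674 m.

6.674


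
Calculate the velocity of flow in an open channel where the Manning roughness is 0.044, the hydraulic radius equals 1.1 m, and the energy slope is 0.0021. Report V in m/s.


Manning's equation gives V = (1/n) * R^(2/3) * S^(1/2).
First, compute R^(2/3) = 1.1^(2/3) = 1.0656.
Next, S^(1/2) = 0.0021^(1/2) = 0.045826.
Then 1/n = 1/0.044 = 22.73.
V = 22.73 * 1.0656 * 0.045826 = 1.1098 m/s.

1.1098


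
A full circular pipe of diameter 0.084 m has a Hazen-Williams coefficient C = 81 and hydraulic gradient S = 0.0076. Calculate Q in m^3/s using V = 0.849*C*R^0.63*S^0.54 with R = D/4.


For a full circular pipe, R = D/4 = 0.084/4 = 0.021 m.
V = 0.849 * 81 * 0.021^0.63 * 0.0076^0.54
  = 0.849 * 81 * 0.0877 * 0.07172
  = 0.4325 m/s.
Pipe area A = pi*D^2/4 = pi*0.084^2/4 = 0.0055 m^2.
Q = A * V = 0.0055 * 0.4325 = 0.0024 m^3/s.

0.0024


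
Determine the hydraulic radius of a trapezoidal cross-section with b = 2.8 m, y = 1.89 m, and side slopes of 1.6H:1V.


For a trapezoidal section with side slope z:
A = (b + z*y)*y = (2.8 + 1.6*1.89)*1.89 = 11.007 m^2.
P = b + 2*y*sqrt(1 + z^2) = 2.8 + 2*1.89*sqrt(1 + 1.6^2) = 9.932 m.
R = A/P = 11.007 / 9.932 = 1.1083 m.

1.1083


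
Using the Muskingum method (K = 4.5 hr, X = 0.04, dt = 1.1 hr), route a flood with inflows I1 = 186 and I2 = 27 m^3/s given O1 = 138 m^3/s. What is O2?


Muskingum coefficients:
denom = 2*K*(1-X) + dt = 2*4.5*(1-0.04) + 1.1 = 9.74.
C0 = (dt - 2*K*X)/denom = (1.1 - 2*4.5*0.04)/9.74 = 0.076.
C1 = (dt + 2*K*X)/denom = (1.1 + 2*4.5*0.04)/9.74 = 0.1499.
C2 = (2*K*(1-X) - dt)/denom = 0.7741.
O2 = C0*I2 + C1*I1 + C2*O1
   = 0.076*27 + 0.1499*186 + 0.7741*138
   = 136.76 m^3/s.

136.76


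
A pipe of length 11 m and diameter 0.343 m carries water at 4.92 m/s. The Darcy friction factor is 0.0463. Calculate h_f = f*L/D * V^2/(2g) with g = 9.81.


Darcy-Weisbach equation: h_f = f * (L/D) * V^2/(2g).
f * L/D = 0.0463 * 11/0.343 = 1.4848.
V^2/(2g) = 4.92^2 / (2*9.81) = 24.2064 / 19.62 = 1.2338 m.
h_f = 1.4848 * 1.2338 = 1.832 m.

1.832


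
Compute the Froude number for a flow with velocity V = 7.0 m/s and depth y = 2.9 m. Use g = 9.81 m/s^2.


The Froude number is defined as Fr = V / sqrt(g*y).
g*y = 9.81 * 2.9 = 28.449.
sqrt(g*y) = sqrt(28.449) = 5.3338.
Fr = 7.0 / 5.3338 = 1.3124.

1.3124


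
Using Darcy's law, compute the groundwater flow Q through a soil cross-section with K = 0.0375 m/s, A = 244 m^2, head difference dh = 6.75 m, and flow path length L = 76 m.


Darcy's law: Q = K * A * i, where i = dh/L.
Hydraulic gradient i = 6.75 / 76 = 0.088816.
Q = 0.0375 * 244 * 0.088816
  = 0.8127 m^3/s.

0.8127


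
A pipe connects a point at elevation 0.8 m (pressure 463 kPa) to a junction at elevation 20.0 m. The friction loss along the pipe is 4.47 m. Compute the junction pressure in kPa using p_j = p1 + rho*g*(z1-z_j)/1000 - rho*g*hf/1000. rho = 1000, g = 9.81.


Junction pressure: p_j = p1 + rho*g*(z1 - z_j)/1000 - rho*g*hf/1000.
Elevation term = 1000*9.81*(0.8 - 20.0)/1000 = -188.352 kPa.
Friction term = 1000*9.81*4.47/1000 = 43.851 kPa.
p_j = 463 + -188.352 - 43.851 = 230.8 kPa.

230.8


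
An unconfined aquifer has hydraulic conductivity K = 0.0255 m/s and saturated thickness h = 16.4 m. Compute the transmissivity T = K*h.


Transmissivity is defined as T = K * h.
T = 0.0255 * 16.4
  = 0.4182 m^2/s.

0.4182


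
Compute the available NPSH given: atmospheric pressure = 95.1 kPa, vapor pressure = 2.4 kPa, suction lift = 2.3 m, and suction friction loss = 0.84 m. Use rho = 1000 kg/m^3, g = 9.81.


NPSHa = p_atm/(rho*g) - z_s - hf_s - p_vap/(rho*g).
p_atm/(rho*g) = 95.1*1000 / (1000*9.81) = 9.694 m.
p_vap/(rho*g) = 2.4*1000 / (1000*9.81) = 0.245 m.
NPSHa = 9.694 - 2.3 - 0.84 - 0.245
      = 6.31 m.

6.31


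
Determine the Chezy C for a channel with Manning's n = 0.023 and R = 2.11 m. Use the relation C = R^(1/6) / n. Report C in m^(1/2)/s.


The Chezy coefficient relates to Manning's n through C = R^(1/6) / n.
R^(1/6) = 2.11^(1/6) = 1.132523.
C = 1.132523 / 0.023 = 49.24 m^(1/2)/s.

49.24


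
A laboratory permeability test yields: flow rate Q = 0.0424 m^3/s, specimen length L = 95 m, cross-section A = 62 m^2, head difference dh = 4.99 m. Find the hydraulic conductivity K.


From K = Q*L / (A*dh):
Numerator: Q*L = 0.0424 * 95 = 4.028.
Denominator: A*dh = 62 * 4.99 = 309.38.
K = 4.028 / 309.38 = 0.01302 m/s.

0.01302


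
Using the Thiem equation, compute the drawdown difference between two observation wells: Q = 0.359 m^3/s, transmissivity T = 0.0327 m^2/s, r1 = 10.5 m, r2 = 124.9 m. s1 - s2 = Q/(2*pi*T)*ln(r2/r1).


Thiem equation: s1 - s2 = Q/(2*pi*T) * ln(r2/r1).
ln(r2/r1) = ln(124.9/10.5) = 2.4761.
Q/(2*pi*T) = 0.359 / (2*pi*0.0327) = 0.359 / 0.2055 = 1.7473.
s1 - s2 = 1.7473 * 2.4761 = 4.3265 m.

4.3265


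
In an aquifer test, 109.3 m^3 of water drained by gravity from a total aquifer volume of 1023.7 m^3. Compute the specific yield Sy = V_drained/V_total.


Specific yield Sy = Volume drained / Total volume.
Sy = 109.3 / 1023.7
   = 0.1068.

0.1068


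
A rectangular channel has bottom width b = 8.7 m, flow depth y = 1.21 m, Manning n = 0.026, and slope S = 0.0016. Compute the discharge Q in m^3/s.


For a rectangular channel, the cross-sectional area A = b * y = 8.7 * 1.21 = 10.53 m^2.
The wetted perimeter P = b + 2y = 8.7 + 2*1.21 = 11.12 m.
Hydraulic radius R = A/P = 10.53/11.12 = 0.9467 m.
Velocity V = (1/n)*R^(2/3)*S^(1/2) = (1/0.026)*0.9467^(2/3)*0.0016^(1/2) = 1.4833 m/s.
Discharge Q = A * V = 10.53 * 1.4833 = 15.614 m^3/s.

15.614


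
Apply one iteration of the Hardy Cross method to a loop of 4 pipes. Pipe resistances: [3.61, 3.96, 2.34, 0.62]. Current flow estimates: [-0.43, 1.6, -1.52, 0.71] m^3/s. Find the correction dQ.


Numerator terms (r*Q*|Q|): 3.61*-0.43*|-0.43| = -0.6675; 3.96*1.6*|1.6| = 10.1376; 2.34*-1.52*|-1.52| = -5.4063; 0.62*0.71*|0.71| = 0.3125.
Sum of numerator = 4.3763.
Denominator terms (r*|Q|): 3.61*|-0.43| = 1.5523; 3.96*|1.6| = 6.336; 2.34*|-1.52| = 3.5568; 0.62*|0.71| = 0.4402.
2 * sum of denominator = 2 * 11.8853 = 23.7706.
dQ = -4.3763 / 23.7706 = -0.1841 m^3/s.

-0.1841


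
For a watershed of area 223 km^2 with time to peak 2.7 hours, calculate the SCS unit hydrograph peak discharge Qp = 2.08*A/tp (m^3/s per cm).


SCS formula: Qp = 2.08 * A / tp.
Qp = 2.08 * 223 / 2.7
   = 463.84 / 2.7
   = 171.79 m^3/s per cm.

171.79


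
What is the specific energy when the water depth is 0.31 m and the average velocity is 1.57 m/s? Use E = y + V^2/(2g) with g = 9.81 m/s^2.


Specific energy E = y + V^2/(2g).
Velocity head = V^2/(2g) = 1.57^2 / (2*9.81) = 2.4649 / 19.62 = 0.1256 m.
E = 0.31 + 0.1256 = 0.4356 m.

0.4356


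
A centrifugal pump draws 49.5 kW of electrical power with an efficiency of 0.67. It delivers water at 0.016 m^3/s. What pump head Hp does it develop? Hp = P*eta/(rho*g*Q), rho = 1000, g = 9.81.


Pump head formula: Hp = P * eta / (rho * g * Q).
Numerator: P * eta = 49.5 * 1000 * 0.67 = 33165.0 W.
Denominator: rho * g * Q = 1000 * 9.81 * 0.016 = 156.96.
Hp = 33165.0 / 156.96 = 211.3 m.

211.3


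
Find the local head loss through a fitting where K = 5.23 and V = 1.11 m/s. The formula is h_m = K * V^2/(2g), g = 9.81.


Minor loss formula: h_m = K * V^2/(2g).
V^2 = 1.11^2 = 1.2321.
V^2/(2g) = 1.2321 / 19.62 = 0.0628 m.
h_m = 5.23 * 0.0628 = 0.3284 m.

0.3284


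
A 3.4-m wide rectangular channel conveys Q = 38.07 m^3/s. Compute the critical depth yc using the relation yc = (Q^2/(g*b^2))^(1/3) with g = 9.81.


Using yc = (Q^2 / (g * b^2))^(1/3):
Q^2 = 38.07^2 = 1449.32.
g * b^2 = 9.81 * 3.4^2 = 9.81 * 11.56 = 113.4.
Q^2 / (g*b^2) = 1449.32 / 113.4 = 12.7806.
yc = 12.7806^(1/3) = 2.338 m.

2.338


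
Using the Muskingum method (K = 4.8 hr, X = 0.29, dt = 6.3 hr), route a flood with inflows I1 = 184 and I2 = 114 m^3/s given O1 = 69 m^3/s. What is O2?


Muskingum coefficients:
denom = 2*K*(1-X) + dt = 2*4.8*(1-0.29) + 6.3 = 13.116.
C0 = (dt - 2*K*X)/denom = (6.3 - 2*4.8*0.29)/13.116 = 0.2681.
C1 = (dt + 2*K*X)/denom = (6.3 + 2*4.8*0.29)/13.116 = 0.6926.
C2 = (2*K*(1-X) - dt)/denom = 0.0393.
O2 = C0*I2 + C1*I1 + C2*O1
   = 0.2681*114 + 0.6926*184 + 0.0393*69
   = 160.71 m^3/s.

160.71


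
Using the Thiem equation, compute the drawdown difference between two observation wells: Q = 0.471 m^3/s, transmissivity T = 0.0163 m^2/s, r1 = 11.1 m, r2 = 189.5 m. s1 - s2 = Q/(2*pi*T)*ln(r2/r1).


Thiem equation: s1 - s2 = Q/(2*pi*T) * ln(r2/r1).
ln(r2/r1) = ln(189.5/11.1) = 2.8374.
Q/(2*pi*T) = 0.471 / (2*pi*0.0163) = 0.471 / 0.1024 = 4.5989.
s1 - s2 = 4.5989 * 2.8374 = 13.0491 m.

13.0491


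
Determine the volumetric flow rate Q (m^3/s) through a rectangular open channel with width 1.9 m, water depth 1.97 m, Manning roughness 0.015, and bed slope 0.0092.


For a rectangular channel, the cross-sectional area A = b * y = 1.9 * 1.97 = 3.74 m^2.
The wetted perimeter P = b + 2y = 1.9 + 2*1.97 = 5.84 m.
Hydraulic radius R = A/P = 3.74/5.84 = 0.6409 m.
Velocity V = (1/n)*R^(2/3)*S^(1/2) = (1/0.015)*0.6409^(2/3)*0.0092^(1/2) = 4.7534 m/s.
Discharge Q = A * V = 3.74 * 4.7534 = 17.792 m^3/s.

17.792


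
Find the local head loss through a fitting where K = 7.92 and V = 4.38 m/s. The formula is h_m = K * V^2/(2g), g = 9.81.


Minor loss formula: h_m = K * V^2/(2g).
V^2 = 4.38^2 = 19.1844.
V^2/(2g) = 19.1844 / 19.62 = 0.9778 m.
h_m = 7.92 * 0.9778 = 7.7442 m.

7.7442


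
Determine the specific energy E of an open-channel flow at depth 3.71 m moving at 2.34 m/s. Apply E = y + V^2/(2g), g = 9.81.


Specific energy E = y + V^2/(2g).
Velocity head = V^2/(2g) = 2.34^2 / (2*9.81) = 5.4756 / 19.62 = 0.2791 m.
E = 3.71 + 0.2791 = 3.9891 m.

3.9891


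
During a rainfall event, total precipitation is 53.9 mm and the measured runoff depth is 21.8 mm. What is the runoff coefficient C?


The runoff coefficient C = runoff depth / rainfall depth.
C = 21.8 / 53.9
  = 0.4045.

0.4045


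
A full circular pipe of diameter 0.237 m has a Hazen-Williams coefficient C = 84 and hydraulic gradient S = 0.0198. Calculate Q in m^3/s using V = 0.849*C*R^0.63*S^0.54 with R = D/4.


For a full circular pipe, R = D/4 = 0.237/4 = 0.0592 m.
V = 0.849 * 84 * 0.0592^0.63 * 0.0198^0.54
  = 0.849 * 84 * 0.168575 * 0.120282
  = 1.446 m/s.
Pipe area A = pi*D^2/4 = pi*0.237^2/4 = 0.0441 m^2.
Q = A * V = 0.0441 * 1.446 = 0.0638 m^3/s.

0.0638


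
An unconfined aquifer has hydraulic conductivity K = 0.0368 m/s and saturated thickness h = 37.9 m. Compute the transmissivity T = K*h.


Transmissivity is defined as T = K * h.
T = 0.0368 * 37.9
  = 1.3947 m^2/s.

1.3947


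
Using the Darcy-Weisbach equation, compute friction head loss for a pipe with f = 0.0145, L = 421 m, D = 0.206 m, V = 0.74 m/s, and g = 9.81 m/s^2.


Darcy-Weisbach equation: h_f = f * (L/D) * V^2/(2g).
f * L/D = 0.0145 * 421/0.206 = 29.6335.
V^2/(2g) = 0.74^2 / (2*9.81) = 0.5476 / 19.62 = 0.0279 m.
h_f = 29.6335 * 0.0279 = 0.827 m.

0.827


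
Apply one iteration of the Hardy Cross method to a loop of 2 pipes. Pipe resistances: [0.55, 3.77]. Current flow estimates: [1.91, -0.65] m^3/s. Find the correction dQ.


Numerator terms (r*Q*|Q|): 0.55*1.91*|1.91| = 2.0065; 3.77*-0.65*|-0.65| = -1.5928.
Sum of numerator = 0.4136.
Denominator terms (r*|Q|): 0.55*|1.91| = 1.0505; 3.77*|-0.65| = 2.4505.
2 * sum of denominator = 2 * 3.501 = 7.002.
dQ = -0.4136 / 7.002 = -0.0591 m^3/s.

-0.0591


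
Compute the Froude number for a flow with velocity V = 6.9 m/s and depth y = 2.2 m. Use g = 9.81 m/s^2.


The Froude number is defined as Fr = V / sqrt(g*y).
g*y = 9.81 * 2.2 = 21.582.
sqrt(g*y) = sqrt(21.582) = 4.6456.
Fr = 6.9 / 4.6456 = 1.4853.

1.4853


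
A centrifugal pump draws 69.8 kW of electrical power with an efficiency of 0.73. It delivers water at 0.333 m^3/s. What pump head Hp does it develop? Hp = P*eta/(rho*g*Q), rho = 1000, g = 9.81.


Pump head formula: Hp = P * eta / (rho * g * Q).
Numerator: P * eta = 69.8 * 1000 * 0.73 = 50954.0 W.
Denominator: rho * g * Q = 1000 * 9.81 * 0.333 = 3266.73.
Hp = 50954.0 / 3266.73 = 15.6 m.

15.6


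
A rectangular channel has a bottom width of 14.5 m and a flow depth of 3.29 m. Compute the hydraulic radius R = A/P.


For a rectangular section:
Flow area A = b * y = 14.5 * 3.29 = 47.7 m^2.
Wetted perimeter P = b + 2y = 14.5 + 2*3.29 = 21.08 m.
Hydraulic radius R = A/P = 47.7 / 21.08 = 2.263 m.

2.263


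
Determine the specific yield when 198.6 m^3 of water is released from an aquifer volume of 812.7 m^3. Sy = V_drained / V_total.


Specific yield Sy = Volume drained / Total volume.
Sy = 198.6 / 812.7
   = 0.2444.

0.2444


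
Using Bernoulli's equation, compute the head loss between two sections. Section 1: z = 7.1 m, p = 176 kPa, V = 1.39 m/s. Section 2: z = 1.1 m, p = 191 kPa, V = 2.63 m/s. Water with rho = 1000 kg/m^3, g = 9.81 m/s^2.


Total head at each section: H = z + p/(rho*g) + V^2/(2g).
H1 = 7.1 + 176*1000/(1000*9.81) + 1.39^2/(2*9.81)
   = 7.1 + 17.941 + 0.0985
   = 25.139 m.
H2 = 1.1 + 191*1000/(1000*9.81) + 2.63^2/(2*9.81)
   = 1.1 + 19.47 + 0.3525
   = 20.922 m.
h_L = H1 - H2 = 25.139 - 20.922 = 4.217 m.

4.217


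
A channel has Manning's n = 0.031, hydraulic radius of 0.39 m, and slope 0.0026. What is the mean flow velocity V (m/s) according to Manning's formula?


Manning's equation gives V = (1/n) * R^(2/3) * S^(1/2).
First, compute R^(2/3) = 0.39^(2/3) = 0.5338.
Next, S^(1/2) = 0.0026^(1/2) = 0.05099.
Then 1/n = 1/0.031 = 32.26.
V = 32.26 * 0.5338 * 0.05099 = 0.878 m/s.

0.878


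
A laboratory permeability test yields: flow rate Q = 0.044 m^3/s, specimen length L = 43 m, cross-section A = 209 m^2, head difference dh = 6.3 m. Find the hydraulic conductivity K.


From K = Q*L / (A*dh):
Numerator: Q*L = 0.044 * 43 = 1.892.
Denominator: A*dh = 209 * 6.3 = 1316.7.
K = 1.892 / 1316.7 = 0.001437 m/s.

0.001437


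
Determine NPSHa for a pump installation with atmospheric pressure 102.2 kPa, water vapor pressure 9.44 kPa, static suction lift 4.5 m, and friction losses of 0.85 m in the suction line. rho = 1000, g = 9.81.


NPSHa = p_atm/(rho*g) - z_s - hf_s - p_vap/(rho*g).
p_atm/(rho*g) = 102.2*1000 / (1000*9.81) = 10.418 m.
p_vap/(rho*g) = 9.44*1000 / (1000*9.81) = 0.962 m.
NPSHa = 10.418 - 4.5 - 0.85 - 0.962
      = 4.11 m.

4.11


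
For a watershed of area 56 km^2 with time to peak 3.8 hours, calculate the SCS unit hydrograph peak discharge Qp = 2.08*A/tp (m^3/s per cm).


SCS formula: Qp = 2.08 * A / tp.
Qp = 2.08 * 56 / 3.8
   = 116.48 / 3.8
   = 30.65 m^3/s per cm.

30.65


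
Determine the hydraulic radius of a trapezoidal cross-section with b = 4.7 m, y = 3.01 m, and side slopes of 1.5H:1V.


For a trapezoidal section with side slope z:
A = (b + z*y)*y = (4.7 + 1.5*3.01)*3.01 = 27.737 m^2.
P = b + 2*y*sqrt(1 + z^2) = 4.7 + 2*3.01*sqrt(1 + 1.5^2) = 15.553 m.
R = A/P = 27.737 / 15.553 = 1.7834 m.

1.7834


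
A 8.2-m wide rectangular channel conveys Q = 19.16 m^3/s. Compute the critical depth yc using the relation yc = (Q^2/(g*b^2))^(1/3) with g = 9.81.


Using yc = (Q^2 / (g * b^2))^(1/3):
Q^2 = 19.16^2 = 367.11.
g * b^2 = 9.81 * 8.2^2 = 9.81 * 67.24 = 659.62.
Q^2 / (g*b^2) = 367.11 / 659.62 = 0.5565.
yc = 0.5565^(1/3) = 0.8226 m.

0.8226


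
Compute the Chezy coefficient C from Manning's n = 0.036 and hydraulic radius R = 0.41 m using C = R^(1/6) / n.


The Chezy coefficient relates to Manning's n through C = R^(1/6) / n.
R^(1/6) = 0.41^(1/6) = 0.861914.
C = 0.861914 / 0.036 = 23.94 m^(1/2)/s.

23.94


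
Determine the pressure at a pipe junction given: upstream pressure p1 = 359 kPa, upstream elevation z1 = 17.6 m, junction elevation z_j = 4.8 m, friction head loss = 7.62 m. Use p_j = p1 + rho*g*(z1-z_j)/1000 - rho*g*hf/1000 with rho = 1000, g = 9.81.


Junction pressure: p_j = p1 + rho*g*(z1 - z_j)/1000 - rho*g*hf/1000.
Elevation term = 1000*9.81*(17.6 - 4.8)/1000 = 125.568 kPa.
Friction term = 1000*9.81*7.62/1000 = 74.752 kPa.
p_j = 359 + 125.568 - 74.752 = 409.82 kPa.

409.82


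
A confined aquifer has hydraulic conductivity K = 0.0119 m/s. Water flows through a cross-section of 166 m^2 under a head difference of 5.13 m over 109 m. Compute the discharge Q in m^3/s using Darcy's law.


Darcy's law: Q = K * A * i, where i = dh/L.
Hydraulic gradient i = 5.13 / 109 = 0.047064.
Q = 0.0119 * 166 * 0.047064
  = 0.093 m^3/s.

0.093


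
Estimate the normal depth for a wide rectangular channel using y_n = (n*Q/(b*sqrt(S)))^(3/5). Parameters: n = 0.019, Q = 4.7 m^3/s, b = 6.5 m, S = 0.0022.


We use the wide-channel approximation y_n = (n*Q/(b*sqrt(S)))^(3/5).
sqrt(S) = sqrt(0.0022) = 0.046904.
Numerator: n*Q = 0.019 * 4.7 = 0.0893.
Denominator: b*sqrt(S) = 6.5 * 0.046904 = 0.304876.
arg = 0.2929.
y_n = 0.2929^(3/5) = 0.4787 m.

0.4787


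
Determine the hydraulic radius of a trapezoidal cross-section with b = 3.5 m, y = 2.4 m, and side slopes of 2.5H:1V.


For a trapezoidal section with side slope z:
A = (b + z*y)*y = (3.5 + 2.5*2.4)*2.4 = 22.8 m^2.
P = b + 2*y*sqrt(1 + z^2) = 3.5 + 2*2.4*sqrt(1 + 2.5^2) = 16.424 m.
R = A/P = 22.8 / 16.424 = 1.3882 m.

1.3882


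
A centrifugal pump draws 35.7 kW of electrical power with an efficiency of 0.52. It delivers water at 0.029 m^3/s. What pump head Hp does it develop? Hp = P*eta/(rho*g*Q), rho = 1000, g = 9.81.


Pump head formula: Hp = P * eta / (rho * g * Q).
Numerator: P * eta = 35.7 * 1000 * 0.52 = 18564.0 W.
Denominator: rho * g * Q = 1000 * 9.81 * 0.029 = 284.49.
Hp = 18564.0 / 284.49 = 65.25 m.

65.25


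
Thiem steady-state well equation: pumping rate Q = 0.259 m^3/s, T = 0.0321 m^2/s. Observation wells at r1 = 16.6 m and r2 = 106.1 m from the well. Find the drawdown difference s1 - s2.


Thiem equation: s1 - s2 = Q/(2*pi*T) * ln(r2/r1).
ln(r2/r1) = ln(106.1/16.6) = 1.855.
Q/(2*pi*T) = 0.259 / (2*pi*0.0321) = 0.259 / 0.2017 = 1.2841.
s1 - s2 = 1.2841 * 1.855 = 2.3821 m.

2.3821


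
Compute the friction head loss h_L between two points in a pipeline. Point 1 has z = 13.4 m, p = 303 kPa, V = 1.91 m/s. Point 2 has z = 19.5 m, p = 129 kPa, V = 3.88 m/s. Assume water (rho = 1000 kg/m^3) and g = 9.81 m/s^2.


Total head at each section: H = z + p/(rho*g) + V^2/(2g).
H1 = 13.4 + 303*1000/(1000*9.81) + 1.91^2/(2*9.81)
   = 13.4 + 30.887 + 0.1859
   = 44.473 m.
H2 = 19.5 + 129*1000/(1000*9.81) + 3.88^2/(2*9.81)
   = 19.5 + 13.15 + 0.7673
   = 33.417 m.
h_L = H1 - H2 = 44.473 - 33.417 = 11.056 m.

11.056


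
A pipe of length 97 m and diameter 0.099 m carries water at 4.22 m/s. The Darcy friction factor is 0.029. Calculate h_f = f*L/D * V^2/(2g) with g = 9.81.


Darcy-Weisbach equation: h_f = f * (L/D) * V^2/(2g).
f * L/D = 0.029 * 97/0.099 = 28.4141.
V^2/(2g) = 4.22^2 / (2*9.81) = 17.8084 / 19.62 = 0.9077 m.
h_f = 28.4141 * 0.9077 = 25.791 m.

25.791


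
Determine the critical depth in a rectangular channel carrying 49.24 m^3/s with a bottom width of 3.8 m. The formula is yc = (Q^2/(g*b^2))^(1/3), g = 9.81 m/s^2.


Using yc = (Q^2 / (g * b^2))^(1/3):
Q^2 = 49.24^2 = 2424.58.
g * b^2 = 9.81 * 3.8^2 = 9.81 * 14.44 = 141.66.
Q^2 / (g*b^2) = 2424.58 / 141.66 = 17.1155.
yc = 17.1155^(1/3) = 2.5771 m.

2.5771


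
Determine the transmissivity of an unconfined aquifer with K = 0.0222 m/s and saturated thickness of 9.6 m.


Transmissivity is defined as T = K * h.
T = 0.0222 * 9.6
  = 0.2131 m^2/s.

0.2131


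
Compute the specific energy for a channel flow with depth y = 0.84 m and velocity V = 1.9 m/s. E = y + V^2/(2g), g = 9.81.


Specific energy E = y + V^2/(2g).
Velocity head = V^2/(2g) = 1.9^2 / (2*9.81) = 3.61 / 19.62 = 0.184 m.
E = 0.84 + 0.184 = 1.024 m.

1.024


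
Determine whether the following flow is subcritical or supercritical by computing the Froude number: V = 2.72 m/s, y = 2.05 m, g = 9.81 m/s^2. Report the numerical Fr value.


The Froude number is defined as Fr = V / sqrt(g*y).
g*y = 9.81 * 2.05 = 20.1105.
sqrt(g*y) = sqrt(20.1105) = 4.4845.
Fr = 2.72 / 4.4845 = 0.6065.
Since Fr < 1, the flow is subcritical.

0.6065


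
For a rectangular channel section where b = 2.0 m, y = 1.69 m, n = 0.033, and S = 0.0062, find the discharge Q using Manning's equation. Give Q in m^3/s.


For a rectangular channel, the cross-sectional area A = b * y = 2.0 * 1.69 = 3.38 m^2.
The wetted perimeter P = b + 2y = 2.0 + 2*1.69 = 5.38 m.
Hydraulic radius R = A/P = 3.38/5.38 = 0.6283 m.
Velocity V = (1/n)*R^(2/3)*S^(1/2) = (1/0.033)*0.6283^(2/3)*0.0062^(1/2) = 1.7503 m/s.
Discharge Q = A * V = 3.38 * 1.7503 = 5.916 m^3/s.

5.916


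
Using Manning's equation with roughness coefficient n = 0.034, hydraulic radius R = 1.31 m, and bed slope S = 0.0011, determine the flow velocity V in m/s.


Manning's equation gives V = (1/n) * R^(2/3) * S^(1/2).
First, compute R^(2/3) = 1.31^(2/3) = 1.1972.
Next, S^(1/2) = 0.0011^(1/2) = 0.033166.
Then 1/n = 1/0.034 = 29.41.
V = 29.41 * 1.1972 * 0.033166 = 1.1679 m/s.

1.1679


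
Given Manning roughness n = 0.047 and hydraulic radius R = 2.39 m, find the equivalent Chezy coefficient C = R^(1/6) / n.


The Chezy coefficient relates to Manning's n through C = R^(1/6) / n.
R^(1/6) = 2.39^(1/6) = 1.156289.
C = 1.156289 / 0.047 = 24.6 m^(1/2)/s.

24.6


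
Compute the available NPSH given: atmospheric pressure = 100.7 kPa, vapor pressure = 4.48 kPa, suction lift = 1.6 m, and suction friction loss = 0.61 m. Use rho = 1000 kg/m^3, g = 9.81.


NPSHa = p_atm/(rho*g) - z_s - hf_s - p_vap/(rho*g).
p_atm/(rho*g) = 100.7*1000 / (1000*9.81) = 10.265 m.
p_vap/(rho*g) = 4.48*1000 / (1000*9.81) = 0.457 m.
NPSHa = 10.265 - 1.6 - 0.61 - 0.457
      = 7.6 m.

7.6


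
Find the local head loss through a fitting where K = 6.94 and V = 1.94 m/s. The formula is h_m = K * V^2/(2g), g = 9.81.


Minor loss formula: h_m = K * V^2/(2g).
V^2 = 1.94^2 = 3.7636.
V^2/(2g) = 3.7636 / 19.62 = 0.1918 m.
h_m = 6.94 * 0.1918 = 1.3313 m.

1.3313


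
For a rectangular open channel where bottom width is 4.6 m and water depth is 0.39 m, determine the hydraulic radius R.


For a rectangular section:
Flow area A = b * y = 4.6 * 0.39 = 1.79 m^2.
Wetted perimeter P = b + 2y = 4.6 + 2*0.39 = 5.38 m.
Hydraulic radius R = A/P = 1.79 / 5.38 = 0.3335 m.

0.3335


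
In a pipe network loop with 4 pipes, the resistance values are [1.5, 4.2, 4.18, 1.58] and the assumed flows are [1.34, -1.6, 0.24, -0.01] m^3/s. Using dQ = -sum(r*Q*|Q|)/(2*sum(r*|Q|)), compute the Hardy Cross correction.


Numerator terms (r*Q*|Q|): 1.5*1.34*|1.34| = 2.6934; 4.2*-1.6*|-1.6| = -10.752; 4.18*0.24*|0.24| = 0.2408; 1.58*-0.01*|-0.01| = -0.0002.
Sum of numerator = -7.818.
Denominator terms (r*|Q|): 1.5*|1.34| = 2.01; 4.2*|-1.6| = 6.72; 4.18*|0.24| = 1.0032; 1.58*|-0.01| = 0.0158.
2 * sum of denominator = 2 * 9.749 = 19.498.
dQ = --7.818 / 19.498 = 0.401 m^3/s.

0.401


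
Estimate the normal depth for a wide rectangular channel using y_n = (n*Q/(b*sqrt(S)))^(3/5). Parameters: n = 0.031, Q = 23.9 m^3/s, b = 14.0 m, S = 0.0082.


We use the wide-channel approximation y_n = (n*Q/(b*sqrt(S)))^(3/5).
sqrt(S) = sqrt(0.0082) = 0.090554.
Numerator: n*Q = 0.031 * 23.9 = 0.7409.
Denominator: b*sqrt(S) = 14.0 * 0.090554 = 1.267756.
arg = 0.5844.
y_n = 0.5844^(3/5) = 0.7245 m.

0.7245


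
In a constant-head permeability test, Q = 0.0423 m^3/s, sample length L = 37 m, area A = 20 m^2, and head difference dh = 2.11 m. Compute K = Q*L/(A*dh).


From K = Q*L / (A*dh):
Numerator: Q*L = 0.0423 * 37 = 1.5651.
Denominator: A*dh = 20 * 2.11 = 42.2.
K = 1.5651 / 42.2 = 0.037088 m/s.

0.037088


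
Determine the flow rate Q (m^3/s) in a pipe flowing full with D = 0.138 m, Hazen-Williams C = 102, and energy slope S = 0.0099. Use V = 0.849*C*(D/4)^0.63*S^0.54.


For a full circular pipe, R = D/4 = 0.138/4 = 0.0345 m.
V = 0.849 * 102 * 0.0345^0.63 * 0.0099^0.54
  = 0.849 * 102 * 0.119902 * 0.082726
  = 0.859 m/s.
Pipe area A = pi*D^2/4 = pi*0.138^2/4 = 0.015 m^2.
Q = A * V = 0.015 * 0.859 = 0.0128 m^3/s.

0.0128


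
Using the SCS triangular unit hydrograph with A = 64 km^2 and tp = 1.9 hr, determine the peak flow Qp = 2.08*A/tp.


SCS formula: Qp = 2.08 * A / tp.
Qp = 2.08 * 64 / 1.9
   = 133.12 / 1.9
   = 70.06 m^3/s per cm.

70.06


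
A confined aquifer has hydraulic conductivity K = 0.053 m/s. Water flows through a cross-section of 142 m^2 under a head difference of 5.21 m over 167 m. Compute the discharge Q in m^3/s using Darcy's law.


Darcy's law: Q = K * A * i, where i = dh/L.
Hydraulic gradient i = 5.21 / 167 = 0.031198.
Q = 0.053 * 142 * 0.031198
  = 0.2348 m^3/s.

0.2348


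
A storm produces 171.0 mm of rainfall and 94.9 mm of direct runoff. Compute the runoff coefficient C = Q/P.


The runoff coefficient C = runoff depth / rainfall depth.
C = 94.9 / 171.0
  = 0.555.

0.555


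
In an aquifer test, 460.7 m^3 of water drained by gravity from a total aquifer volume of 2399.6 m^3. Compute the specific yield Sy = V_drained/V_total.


Specific yield Sy = Volume drained / Total volume.
Sy = 460.7 / 2399.6
   = 0.192.

0.192


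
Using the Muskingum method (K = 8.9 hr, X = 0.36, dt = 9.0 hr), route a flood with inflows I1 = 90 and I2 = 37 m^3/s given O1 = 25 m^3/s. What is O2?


Muskingum coefficients:
denom = 2*K*(1-X) + dt = 2*8.9*(1-0.36) + 9.0 = 20.392.
C0 = (dt - 2*K*X)/denom = (9.0 - 2*8.9*0.36)/20.392 = 0.1271.
C1 = (dt + 2*K*X)/denom = (9.0 + 2*8.9*0.36)/20.392 = 0.7556.
C2 = (2*K*(1-X) - dt)/denom = 0.1173.
O2 = C0*I2 + C1*I1 + C2*O1
   = 0.1271*37 + 0.7556*90 + 0.1173*25
   = 75.64 m^3/s.

75.64


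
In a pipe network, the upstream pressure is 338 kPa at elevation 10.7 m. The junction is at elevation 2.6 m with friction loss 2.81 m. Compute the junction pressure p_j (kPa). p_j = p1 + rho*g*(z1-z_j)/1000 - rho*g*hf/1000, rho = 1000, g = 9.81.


Junction pressure: p_j = p1 + rho*g*(z1 - z_j)/1000 - rho*g*hf/1000.
Elevation term = 1000*9.81*(10.7 - 2.6)/1000 = 79.461 kPa.
Friction term = 1000*9.81*2.81/1000 = 27.566 kPa.
p_j = 338 + 79.461 - 27.566 = 389.89 kPa.

389.89


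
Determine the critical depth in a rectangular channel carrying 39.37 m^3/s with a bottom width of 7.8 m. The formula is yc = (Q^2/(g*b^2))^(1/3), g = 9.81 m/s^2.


Using yc = (Q^2 / (g * b^2))^(1/3):
Q^2 = 39.37^2 = 1550.0.
g * b^2 = 9.81 * 7.8^2 = 9.81 * 60.84 = 596.84.
Q^2 / (g*b^2) = 1550.0 / 596.84 = 2.597.
yc = 2.597^(1/3) = 1.3745 m.

1.3745


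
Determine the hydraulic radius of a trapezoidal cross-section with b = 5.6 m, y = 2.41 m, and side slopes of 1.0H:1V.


For a trapezoidal section with side slope z:
A = (b + z*y)*y = (5.6 + 1.0*2.41)*2.41 = 19.304 m^2.
P = b + 2*y*sqrt(1 + z^2) = 5.6 + 2*2.41*sqrt(1 + 1.0^2) = 12.417 m.
R = A/P = 19.304 / 12.417 = 1.5547 m.

1.5547


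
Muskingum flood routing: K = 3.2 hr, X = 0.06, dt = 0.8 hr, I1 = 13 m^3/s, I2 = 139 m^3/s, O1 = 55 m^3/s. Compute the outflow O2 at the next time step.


Muskingum coefficients:
denom = 2*K*(1-X) + dt = 2*3.2*(1-0.06) + 0.8 = 6.816.
C0 = (dt - 2*K*X)/denom = (0.8 - 2*3.2*0.06)/6.816 = 0.061.
C1 = (dt + 2*K*X)/denom = (0.8 + 2*3.2*0.06)/6.816 = 0.1737.
C2 = (2*K*(1-X) - dt)/denom = 0.7653.
O2 = C0*I2 + C1*I1 + C2*O1
   = 0.061*139 + 0.1737*13 + 0.7653*55
   = 52.83 m^3/s.

52.83


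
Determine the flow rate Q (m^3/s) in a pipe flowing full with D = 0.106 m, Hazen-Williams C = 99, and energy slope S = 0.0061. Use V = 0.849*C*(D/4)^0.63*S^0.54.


For a full circular pipe, R = D/4 = 0.106/4 = 0.0265 m.
V = 0.849 * 99 * 0.0265^0.63 * 0.0061^0.54
  = 0.849 * 99 * 0.101542 * 0.063691
  = 0.5436 m/s.
Pipe area A = pi*D^2/4 = pi*0.106^2/4 = 0.0088 m^2.
Q = A * V = 0.0088 * 0.5436 = 0.0048 m^3/s.

0.0048


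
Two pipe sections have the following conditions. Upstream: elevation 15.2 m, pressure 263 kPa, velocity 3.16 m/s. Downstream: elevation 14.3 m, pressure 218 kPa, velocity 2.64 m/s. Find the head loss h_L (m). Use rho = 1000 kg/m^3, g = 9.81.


Total head at each section: H = z + p/(rho*g) + V^2/(2g).
H1 = 15.2 + 263*1000/(1000*9.81) + 3.16^2/(2*9.81)
   = 15.2 + 26.809 + 0.509
   = 42.518 m.
H2 = 14.3 + 218*1000/(1000*9.81) + 2.64^2/(2*9.81)
   = 14.3 + 22.222 + 0.3552
   = 36.877 m.
h_L = H1 - H2 = 42.518 - 36.877 = 5.641 m.

5.641


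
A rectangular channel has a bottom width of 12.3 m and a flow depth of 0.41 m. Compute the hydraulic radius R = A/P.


For a rectangular section:
Flow area A = b * y = 12.3 * 0.41 = 5.04 m^2.
Wetted perimeter P = b + 2y = 12.3 + 2*0.41 = 13.12 m.
Hydraulic radius R = A/P = 5.04 / 13.12 = 0.3844 m.

0.3844


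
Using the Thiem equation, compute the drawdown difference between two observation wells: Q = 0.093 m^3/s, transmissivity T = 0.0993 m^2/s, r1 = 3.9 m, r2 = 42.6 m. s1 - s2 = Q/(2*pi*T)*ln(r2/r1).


Thiem equation: s1 - s2 = Q/(2*pi*T) * ln(r2/r1).
ln(r2/r1) = ln(42.6/3.9) = 2.3909.
Q/(2*pi*T) = 0.093 / (2*pi*0.0993) = 0.093 / 0.6239 = 0.1491.
s1 - s2 = 0.1491 * 2.3909 = 0.3564 m.

0.3564


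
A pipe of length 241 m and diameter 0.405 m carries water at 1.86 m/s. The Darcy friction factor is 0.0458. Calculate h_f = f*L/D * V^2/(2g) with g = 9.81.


Darcy-Weisbach equation: h_f = f * (L/D) * V^2/(2g).
f * L/D = 0.0458 * 241/0.405 = 27.2538.
V^2/(2g) = 1.86^2 / (2*9.81) = 3.4596 / 19.62 = 0.1763 m.
h_f = 27.2538 * 0.1763 = 4.806 m.

4.806


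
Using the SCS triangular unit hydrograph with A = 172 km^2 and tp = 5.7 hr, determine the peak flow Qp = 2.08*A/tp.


SCS formula: Qp = 2.08 * A / tp.
Qp = 2.08 * 172 / 5.7
   = 357.76 / 5.7
   = 62.76 m^3/s per cm.

62.76


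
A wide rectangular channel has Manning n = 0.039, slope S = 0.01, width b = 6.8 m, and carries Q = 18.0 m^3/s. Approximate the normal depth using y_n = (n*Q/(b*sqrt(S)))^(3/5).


We use the wide-channel approximation y_n = (n*Q/(b*sqrt(S)))^(3/5).
sqrt(S) = sqrt(0.01) = 0.1.
Numerator: n*Q = 0.039 * 18.0 = 0.702.
Denominator: b*sqrt(S) = 6.8 * 0.1 = 0.68.
arg = 1.0324.
y_n = 1.0324^(3/5) = 1.0193 m.

1.0193


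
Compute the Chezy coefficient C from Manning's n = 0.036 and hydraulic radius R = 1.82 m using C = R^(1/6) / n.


The Chezy coefficient relates to Manning's n through C = R^(1/6) / n.
R^(1/6) = 1.82^(1/6) = 1.104957.
C = 1.104957 / 0.036 = 30.69 m^(1/2)/s.

30.69


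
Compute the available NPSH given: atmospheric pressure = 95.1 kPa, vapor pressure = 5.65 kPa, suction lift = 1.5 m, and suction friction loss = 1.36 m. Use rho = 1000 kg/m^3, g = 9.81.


NPSHa = p_atm/(rho*g) - z_s - hf_s - p_vap/(rho*g).
p_atm/(rho*g) = 95.1*1000 / (1000*9.81) = 9.694 m.
p_vap/(rho*g) = 5.65*1000 / (1000*9.81) = 0.576 m.
NPSHa = 9.694 - 1.5 - 1.36 - 0.576
      = 6.26 m.

6.26


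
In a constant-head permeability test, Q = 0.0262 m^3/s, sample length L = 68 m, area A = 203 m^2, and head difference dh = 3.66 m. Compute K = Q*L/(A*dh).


From K = Q*L / (A*dh):
Numerator: Q*L = 0.0262 * 68 = 1.7816.
Denominator: A*dh = 203 * 3.66 = 742.98.
K = 1.7816 / 742.98 = 0.002398 m/s.

0.002398


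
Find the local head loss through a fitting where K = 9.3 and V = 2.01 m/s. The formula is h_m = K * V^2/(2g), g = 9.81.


Minor loss formula: h_m = K * V^2/(2g).
V^2 = 2.01^2 = 4.0401.
V^2/(2g) = 4.0401 / 19.62 = 0.2059 m.
h_m = 9.3 * 0.2059 = 1.915 m.

1.915


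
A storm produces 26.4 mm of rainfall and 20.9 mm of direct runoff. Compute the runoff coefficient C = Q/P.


The runoff coefficient C = runoff depth / rainfall depth.
C = 20.9 / 26.4
  = 0.7917.

0.7917


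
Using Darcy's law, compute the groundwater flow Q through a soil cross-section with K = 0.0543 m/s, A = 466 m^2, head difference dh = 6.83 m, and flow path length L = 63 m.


Darcy's law: Q = K * A * i, where i = dh/L.
Hydraulic gradient i = 6.83 / 63 = 0.108413.
Q = 0.0543 * 466 * 0.108413
  = 2.7433 m^3/s.

2.7433


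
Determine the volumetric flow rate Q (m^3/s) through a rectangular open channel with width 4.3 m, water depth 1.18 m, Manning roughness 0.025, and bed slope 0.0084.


For a rectangular channel, the cross-sectional area A = b * y = 4.3 * 1.18 = 5.07 m^2.
The wetted perimeter P = b + 2y = 4.3 + 2*1.18 = 6.66 m.
Hydraulic radius R = A/P = 5.07/6.66 = 0.7619 m.
Velocity V = (1/n)*R^(2/3)*S^(1/2) = (1/0.025)*0.7619^(2/3)*0.0084^(1/2) = 3.0581 m/s.
Discharge Q = A * V = 5.07 * 3.0581 = 15.517 m^3/s.

15.517


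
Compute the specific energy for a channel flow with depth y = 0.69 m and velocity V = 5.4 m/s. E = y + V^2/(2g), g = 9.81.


Specific energy E = y + V^2/(2g).
Velocity head = V^2/(2g) = 5.4^2 / (2*9.81) = 29.16 / 19.62 = 1.4862 m.
E = 0.69 + 1.4862 = 2.1762 m.

2.1762


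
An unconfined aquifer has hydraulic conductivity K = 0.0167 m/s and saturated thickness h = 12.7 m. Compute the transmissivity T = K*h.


Transmissivity is defined as T = K * h.
T = 0.0167 * 12.7
  = 0.2121 m^2/s.

0.2121


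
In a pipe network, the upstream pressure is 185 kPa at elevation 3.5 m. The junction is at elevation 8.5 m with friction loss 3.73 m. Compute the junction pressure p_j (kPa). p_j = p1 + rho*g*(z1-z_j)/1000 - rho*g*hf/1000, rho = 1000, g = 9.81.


Junction pressure: p_j = p1 + rho*g*(z1 - z_j)/1000 - rho*g*hf/1000.
Elevation term = 1000*9.81*(3.5 - 8.5)/1000 = -49.05 kPa.
Friction term = 1000*9.81*3.73/1000 = 36.591 kPa.
p_j = 185 + -49.05 - 36.591 = 99.36 kPa.

99.36


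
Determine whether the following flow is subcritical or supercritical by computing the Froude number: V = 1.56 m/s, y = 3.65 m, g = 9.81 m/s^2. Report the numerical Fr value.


The Froude number is defined as Fr = V / sqrt(g*y).
g*y = 9.81 * 3.65 = 35.8065.
sqrt(g*y) = sqrt(35.8065) = 5.9839.
Fr = 1.56 / 5.9839 = 0.2607.
Since Fr < 1, the flow is subcritical.

0.2607


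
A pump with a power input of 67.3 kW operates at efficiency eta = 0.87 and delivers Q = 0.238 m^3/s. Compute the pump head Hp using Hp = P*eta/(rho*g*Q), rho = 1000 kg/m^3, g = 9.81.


Pump head formula: Hp = P * eta / (rho * g * Q).
Numerator: P * eta = 67.3 * 1000 * 0.87 = 58551.0 W.
Denominator: rho * g * Q = 1000 * 9.81 * 0.238 = 2334.78.
Hp = 58551.0 / 2334.78 = 25.08 m.

25.08


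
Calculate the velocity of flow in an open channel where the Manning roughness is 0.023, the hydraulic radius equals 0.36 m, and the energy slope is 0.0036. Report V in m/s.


Manning's equation gives V = (1/n) * R^(2/3) * S^(1/2).
First, compute R^(2/3) = 0.36^(2/3) = 0.5061.
Next, S^(1/2) = 0.0036^(1/2) = 0.06.
Then 1/n = 1/0.023 = 43.48.
V = 43.48 * 0.5061 * 0.06 = 1.3202 m/s.

1.3202


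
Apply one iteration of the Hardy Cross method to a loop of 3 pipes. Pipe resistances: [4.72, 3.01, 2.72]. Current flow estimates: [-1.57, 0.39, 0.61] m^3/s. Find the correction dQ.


Numerator terms (r*Q*|Q|): 4.72*-1.57*|-1.57| = -11.6343; 3.01*0.39*|0.39| = 0.4578; 2.72*0.61*|0.61| = 1.0121.
Sum of numerator = -10.1644.
Denominator terms (r*|Q|): 4.72*|-1.57| = 7.4104; 3.01*|0.39| = 1.1739; 2.72*|0.61| = 1.6592.
2 * sum of denominator = 2 * 10.2435 = 20.487.
dQ = --10.1644 / 20.487 = 0.4961 m^3/s.

0.4961


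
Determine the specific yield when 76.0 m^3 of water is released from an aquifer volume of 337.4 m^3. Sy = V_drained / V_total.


Specific yield Sy = Volume drained / Total volume.
Sy = 76.0 / 337.4
   = 0.2253.

0.2253


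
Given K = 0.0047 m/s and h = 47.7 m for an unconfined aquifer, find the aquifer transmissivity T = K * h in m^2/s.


Transmissivity is defined as T = K * h.
T = 0.0047 * 47.7
  = 0.2242 m^2/s.

0.2242


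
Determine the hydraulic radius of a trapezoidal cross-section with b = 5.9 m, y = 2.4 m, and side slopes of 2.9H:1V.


For a trapezoidal section with side slope z:
A = (b + z*y)*y = (5.9 + 2.9*2.4)*2.4 = 30.864 m^2.
P = b + 2*y*sqrt(1 + z^2) = 5.9 + 2*2.4*sqrt(1 + 2.9^2) = 20.624 m.
R = A/P = 30.864 / 20.624 = 1.4965 m.

1.4965


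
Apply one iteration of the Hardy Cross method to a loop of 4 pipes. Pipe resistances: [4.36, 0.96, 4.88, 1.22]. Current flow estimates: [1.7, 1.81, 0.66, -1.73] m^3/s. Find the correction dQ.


Numerator terms (r*Q*|Q|): 4.36*1.7*|1.7| = 12.6004; 0.96*1.81*|1.81| = 3.1451; 4.88*0.66*|0.66| = 2.1257; 1.22*-1.73*|-1.73| = -3.6513.
Sum of numerator = 14.2198.
Denominator terms (r*|Q|): 4.36*|1.7| = 7.412; 0.96*|1.81| = 1.7376; 4.88*|0.66| = 3.2208; 1.22*|-1.73| = 2.1106.
2 * sum of denominator = 2 * 14.481 = 28.962.
dQ = -14.2198 / 28.962 = -0.491 m^3/s.

-0.491


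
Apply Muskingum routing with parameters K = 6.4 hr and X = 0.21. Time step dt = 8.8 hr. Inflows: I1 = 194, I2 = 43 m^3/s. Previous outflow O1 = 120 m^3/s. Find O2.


Muskingum coefficients:
denom = 2*K*(1-X) + dt = 2*6.4*(1-0.21) + 8.8 = 18.912.
C0 = (dt - 2*K*X)/denom = (8.8 - 2*6.4*0.21)/18.912 = 0.3232.
C1 = (dt + 2*K*X)/denom = (8.8 + 2*6.4*0.21)/18.912 = 0.6074.
C2 = (2*K*(1-X) - dt)/denom = 0.0694.
O2 = C0*I2 + C1*I1 + C2*O1
   = 0.3232*43 + 0.6074*194 + 0.0694*120
   = 140.07 m^3/s.

140.07


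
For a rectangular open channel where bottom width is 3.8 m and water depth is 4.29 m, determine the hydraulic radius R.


For a rectangular section:
Flow area A = b * y = 3.8 * 4.29 = 16.3 m^2.
Wetted perimeter P = b + 2y = 3.8 + 2*4.29 = 12.38 m.
Hydraulic radius R = A/P = 16.3 / 12.38 = 1.3168 m.

1.3168


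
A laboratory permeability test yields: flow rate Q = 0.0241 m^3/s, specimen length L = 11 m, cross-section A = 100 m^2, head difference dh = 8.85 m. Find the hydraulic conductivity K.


From K = Q*L / (A*dh):
Numerator: Q*L = 0.0241 * 11 = 0.2651.
Denominator: A*dh = 100 * 8.85 = 885.0.
K = 0.2651 / 885.0 = 0.0003 m/s.

0.0003


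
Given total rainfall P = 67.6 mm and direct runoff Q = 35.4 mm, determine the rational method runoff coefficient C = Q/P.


The runoff coefficient C = runoff depth / rainfall depth.
C = 35.4 / 67.6
  = 0.5237.

0.5237


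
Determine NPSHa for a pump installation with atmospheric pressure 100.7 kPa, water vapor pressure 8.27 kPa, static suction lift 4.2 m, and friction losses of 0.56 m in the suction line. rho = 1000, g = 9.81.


NPSHa = p_atm/(rho*g) - z_s - hf_s - p_vap/(rho*g).
p_atm/(rho*g) = 100.7*1000 / (1000*9.81) = 10.265 m.
p_vap/(rho*g) = 8.27*1000 / (1000*9.81) = 0.843 m.
NPSHa = 10.265 - 4.2 - 0.56 - 0.843
      = 4.66 m.

4.66


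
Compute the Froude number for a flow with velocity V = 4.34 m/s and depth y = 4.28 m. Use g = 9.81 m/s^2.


The Froude number is defined as Fr = V / sqrt(g*y).
g*y = 9.81 * 4.28 = 41.9868.
sqrt(g*y) = sqrt(41.9868) = 6.4797.
Fr = 4.34 / 6.4797 = 0.6698.

0.6698


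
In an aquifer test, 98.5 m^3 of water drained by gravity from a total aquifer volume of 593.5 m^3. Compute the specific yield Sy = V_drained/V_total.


Specific yield Sy = Volume drained / Total volume.
Sy = 98.5 / 593.5
   = 0.166.

0.166
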